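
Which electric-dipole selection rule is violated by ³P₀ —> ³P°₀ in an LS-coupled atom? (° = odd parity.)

Reading off the term symbols: S 1→1, L 1→1, J 0→0, parity even→odd.
Parity must change: even → odd — ✓.
ΔS = 0: S: 1 → 1 — ✓.
ΔL = 0, ±1 (not L=0↔0): L: 1 → 1, ΔL = +0 — ✓.
ΔJ = 0, ±1 (not J=0↔0): J: 0 → 0, ΔJ = +0 — ✗.

the J=0 ↔ J=0 exclusion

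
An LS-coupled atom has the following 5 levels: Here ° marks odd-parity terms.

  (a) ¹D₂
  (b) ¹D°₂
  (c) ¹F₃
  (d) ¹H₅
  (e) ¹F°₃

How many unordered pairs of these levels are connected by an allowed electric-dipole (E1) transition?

(a)–(b): allowed.
(a)–(c): forbidden (parity).
(a)–(d): forbidden (parity, ΔL, ΔJ).
(a)–(e): allowed.
(b)–(c): allowed.
(b)–(d): forbidden (ΔL, ΔJ).
(b)–(e): forbidden (parity).
(c)–(d): forbidden (parity, ΔL, ΔJ).
(c)–(e): allowed.
(d)–(e): forbidden (ΔL, ΔJ).
Allowed pairs: 4 of 10.

4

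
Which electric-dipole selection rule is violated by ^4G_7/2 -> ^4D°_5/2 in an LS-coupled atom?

ΔL = 0, ±1 (not L=0↔0): L: 4 → 2, ΔL = -2 — violated.
ΔJ = 0, ±1 (not J=0↔0): J: 7/2 → 5/2, ΔJ = -1 — satisfied.
Parity must change: even → odd — satisfied.
ΔS = 0: S: 3/2 → 3/2 — satisfied.

the ΔL = 0, ±1 rule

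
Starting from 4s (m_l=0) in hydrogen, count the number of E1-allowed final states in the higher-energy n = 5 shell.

3

E1 requires Δl = ±1, so l_f ∈ {-1, 1}; with 0 ≤ l_f ≤ n_f−1 = 4, the allowed l_f values are {1}.
For l_f = 1: m_f ∈ {m_i−1, m_i, m_i+1} ∩ [−1, 1] = {-1, 0, 1} → 3 states.
Total: 3.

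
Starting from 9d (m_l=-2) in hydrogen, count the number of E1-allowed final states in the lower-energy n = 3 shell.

E1 requires Δl = ±1, so l_f ∈ {1, 3}; with 0 ≤ l_f ≤ n_f−1 = 2, the allowed l_f values are {1}.
For l_f = 1: m_f ∈ {m_i−1, m_i, m_i+1} ∩ [−1, 1] = {-1} → 1 state.
Total: 1.

1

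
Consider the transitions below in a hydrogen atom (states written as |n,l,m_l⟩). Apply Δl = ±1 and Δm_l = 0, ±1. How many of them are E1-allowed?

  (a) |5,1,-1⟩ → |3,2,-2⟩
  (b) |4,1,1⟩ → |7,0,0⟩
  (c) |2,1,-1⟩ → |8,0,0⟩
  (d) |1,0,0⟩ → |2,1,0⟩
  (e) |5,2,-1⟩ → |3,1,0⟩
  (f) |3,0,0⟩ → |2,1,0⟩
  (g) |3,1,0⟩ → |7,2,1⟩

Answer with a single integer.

7

(a) allowed
(b) allowed
(c) allowed
(d) allowed
(e) allowed
(f) allowed
(g) allowed
Total allowed: 7 of 7.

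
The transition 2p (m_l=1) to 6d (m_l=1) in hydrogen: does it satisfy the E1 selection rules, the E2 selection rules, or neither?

Δl = 2 − 1 = +1; l_i + l_f = 3.
Δm_l = +0.
E1 (Δl = ±1, |Δm_l| ≤ 1): satisfied.
E2 (Δl = 0,±2, l_i+l_f ≥ 2, |Δm_l| ≤ 2): not satisfied.

E1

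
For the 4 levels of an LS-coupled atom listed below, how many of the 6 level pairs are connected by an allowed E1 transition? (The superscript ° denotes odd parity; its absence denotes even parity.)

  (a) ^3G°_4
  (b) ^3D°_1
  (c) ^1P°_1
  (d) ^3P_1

1

(a)–(b): forbidden (parity, ΔL, ΔJ).
(a)–(c): forbidden (parity, ΔS, ΔL, ΔJ).
(a)–(d): forbidden (ΔL, ΔJ).
(b)–(c): forbidden (parity, ΔS).
(b)–(d): allowed.
(c)–(d): forbidden (ΔS).
Allowed pairs: 1 of 6.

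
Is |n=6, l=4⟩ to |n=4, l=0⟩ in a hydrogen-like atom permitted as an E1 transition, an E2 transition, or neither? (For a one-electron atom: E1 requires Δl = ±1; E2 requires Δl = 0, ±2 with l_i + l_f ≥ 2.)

Δl = 0 − 4 = -4; l_i + l_f = 4.
E1 (Δl = ±1): not satisfied.
E2 (Δl = 0,±2, l_i+l_f ≥ 2): not satisfied.

neither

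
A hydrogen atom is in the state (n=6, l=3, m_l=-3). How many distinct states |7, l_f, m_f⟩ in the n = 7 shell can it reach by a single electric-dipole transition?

E1 requires Δl = ±1, so l_f ∈ {2, 4}; with 0 ≤ l_f ≤ n_f−1 = 6, the allowed l_f values are {2, 4}.
For l_f = 2: m_f ∈ {m_i−1, m_i, m_i+1} ∩ [−2, 2] = {-2} → 1 state.
For l_f = 4: m_f ∈ {m_i−1, m_i, m_i+1} ∩ [−4, 4] = {-4, -3, -2} → 3 states.
Total: 4.

4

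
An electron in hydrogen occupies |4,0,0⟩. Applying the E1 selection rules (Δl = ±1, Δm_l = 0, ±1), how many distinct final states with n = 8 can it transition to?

3

E1 requires Δl = ±1, so l_f ∈ {-1, 1}; with 0 ≤ l_f ≤ n_f−1 = 7, the allowed l_f values are {1}.
For l_f = 1: m_f ∈ {m_i−1, m_i, m_i+1} ∩ [−1, 1] = {-1, 0, 1} → 3 states.
Total: 3.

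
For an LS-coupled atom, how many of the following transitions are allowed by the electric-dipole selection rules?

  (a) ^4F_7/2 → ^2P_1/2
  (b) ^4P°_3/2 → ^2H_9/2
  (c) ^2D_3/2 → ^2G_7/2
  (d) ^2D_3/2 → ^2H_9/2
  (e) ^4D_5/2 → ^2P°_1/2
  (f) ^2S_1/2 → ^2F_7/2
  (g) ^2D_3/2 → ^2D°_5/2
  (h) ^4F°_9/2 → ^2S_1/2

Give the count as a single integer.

(a) forbidden (parity, ΔS, ΔL, ΔJ fail)
(b) forbidden (ΔS, ΔL, ΔJ fail)
(c) forbidden (parity, ΔL, ΔJ fail)
(d) forbidden (parity, ΔL, ΔJ fail)
(e) forbidden (ΔS, ΔJ fail)
(f) forbidden (parity, ΔL, ΔJ fail)
(g) allowed
(h) forbidden (ΔS, ΔL, ΔJ fail)
Total allowed: 1 of 8.

1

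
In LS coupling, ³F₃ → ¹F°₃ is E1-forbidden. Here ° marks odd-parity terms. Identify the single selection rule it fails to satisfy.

the ΔS = 0 rule

ΔS = 0: S: 1 → 0 — fails.
Parity must change: even → odd — passes.
ΔL = 0, ±1 (not L=0↔0): L: 3 → 3, ΔL = +0 — passes.
ΔJ = 0, ±1 (not J=0↔0): J: 3 → 3, ΔJ = +0 — passes.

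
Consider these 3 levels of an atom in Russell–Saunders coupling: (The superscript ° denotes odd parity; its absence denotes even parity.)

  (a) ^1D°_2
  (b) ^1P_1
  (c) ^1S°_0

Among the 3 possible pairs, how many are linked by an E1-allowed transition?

2

(a)–(b): allowed.
(a)–(c): forbidden (parity, ΔL, ΔJ).
(b)–(c): allowed.
Allowed pairs: 2 of 3.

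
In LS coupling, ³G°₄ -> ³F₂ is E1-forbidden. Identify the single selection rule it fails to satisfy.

ΔL = 0, ±1 (not L=0↔0): L: 4 → 3, ΔL = -1 — satisfied.
Parity must change: odd → even — satisfied.
ΔJ = 0, ±1 (not J=0↔0): J: 4 → 2, ΔJ = -2 — violated.
ΔS = 0: S: 1 → 1 — satisfied.

the ΔJ = 0, ±1 rule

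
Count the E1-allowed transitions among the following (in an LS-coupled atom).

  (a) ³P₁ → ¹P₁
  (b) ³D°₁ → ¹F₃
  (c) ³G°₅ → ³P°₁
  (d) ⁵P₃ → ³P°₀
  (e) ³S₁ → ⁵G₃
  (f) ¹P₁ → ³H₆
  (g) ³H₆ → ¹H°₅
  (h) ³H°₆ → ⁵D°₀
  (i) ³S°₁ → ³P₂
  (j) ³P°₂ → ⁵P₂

1

(a) forbidden (parity, ΔS fail)
(b) forbidden (ΔS, ΔJ fail)
(c) forbidden (parity, ΔL, ΔJ fail)
(d) forbidden (ΔS, ΔJ fail)
(e) forbidden (parity, ΔS, ΔL, ΔJ fail)
(f) forbidden (parity, ΔS, ΔL, ΔJ fail)
(g) forbidden (ΔS fails)
(h) forbidden (parity, ΔS, ΔL, ΔJ fail)
(i) allowed
(j) forbidden (ΔS fails)
Total allowed: 1 of 10.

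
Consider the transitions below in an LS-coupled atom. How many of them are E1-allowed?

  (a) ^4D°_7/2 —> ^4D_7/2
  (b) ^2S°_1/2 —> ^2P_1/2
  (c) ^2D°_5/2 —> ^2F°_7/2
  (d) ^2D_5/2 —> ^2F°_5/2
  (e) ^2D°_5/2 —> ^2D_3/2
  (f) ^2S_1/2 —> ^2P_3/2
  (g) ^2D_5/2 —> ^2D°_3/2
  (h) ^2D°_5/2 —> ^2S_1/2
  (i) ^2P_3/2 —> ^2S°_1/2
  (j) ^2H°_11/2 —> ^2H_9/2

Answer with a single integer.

(a) allowed
(b) allowed
(c) forbidden (parity fails)
(d) allowed
(e) allowed
(f) forbidden (parity fails)
(g) allowed
(h) forbidden (ΔL, ΔJ fail)
(i) allowed
(j) allowed
Total allowed: 7 of 10.

7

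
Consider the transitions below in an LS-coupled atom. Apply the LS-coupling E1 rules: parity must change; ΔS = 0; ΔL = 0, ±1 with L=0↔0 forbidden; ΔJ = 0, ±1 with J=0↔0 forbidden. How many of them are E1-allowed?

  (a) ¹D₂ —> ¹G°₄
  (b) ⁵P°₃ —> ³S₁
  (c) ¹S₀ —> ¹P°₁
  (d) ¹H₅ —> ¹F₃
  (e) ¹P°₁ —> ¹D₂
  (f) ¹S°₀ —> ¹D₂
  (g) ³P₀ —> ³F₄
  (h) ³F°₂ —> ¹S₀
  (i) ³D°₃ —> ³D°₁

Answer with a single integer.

(a) forbidden (ΔL, ΔJ fail)
(b) forbidden (ΔS, ΔJ fail)
(c) allowed
(d) forbidden (parity, ΔL, ΔJ fail)
(e) allowed
(f) forbidden (ΔL, ΔJ fail)
(g) forbidden (parity, ΔL, ΔJ fail)
(h) forbidden (ΔS, ΔL, ΔJ fail)
(i) forbidden (parity, ΔJ fail)
Total allowed: 2 of 9.

2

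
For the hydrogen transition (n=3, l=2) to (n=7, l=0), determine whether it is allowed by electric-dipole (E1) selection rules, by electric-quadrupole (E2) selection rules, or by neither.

E2

Δl = 0 − 2 = -2; l_i + l_f = 2.
E1 (Δl = ±1): not satisfied.
E2 (Δl = 0,±2, l_i+l_f ≥ 2): satisfied.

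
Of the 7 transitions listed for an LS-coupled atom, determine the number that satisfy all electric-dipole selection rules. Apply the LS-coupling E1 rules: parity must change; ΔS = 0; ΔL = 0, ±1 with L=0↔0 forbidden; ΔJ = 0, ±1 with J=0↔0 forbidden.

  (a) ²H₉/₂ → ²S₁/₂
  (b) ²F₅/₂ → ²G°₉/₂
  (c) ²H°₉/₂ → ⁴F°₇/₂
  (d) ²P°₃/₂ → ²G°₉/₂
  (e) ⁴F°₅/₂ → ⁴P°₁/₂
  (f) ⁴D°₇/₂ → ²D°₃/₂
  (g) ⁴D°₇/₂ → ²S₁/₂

0

(a) forbidden (parity, ΔL, ΔJ fail)
(b) forbidden (ΔJ fails)
(c) forbidden (parity, ΔS, ΔL fail)
(d) forbidden (parity, ΔL, ΔJ fail)
(e) forbidden (parity, ΔL, ΔJ fail)
(f) forbidden (parity, ΔS, ΔJ fail)
(g) forbidden (ΔS, ΔL, ΔJ fail)
Total allowed: 0 of 7.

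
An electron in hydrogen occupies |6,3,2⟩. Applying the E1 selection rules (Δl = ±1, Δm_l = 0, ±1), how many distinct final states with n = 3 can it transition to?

2

E1 requires Δl = ±1, so l_f ∈ {2, 4}; with 0 ≤ l_f ≤ n_f−1 = 2, the allowed l_f values are {2}.
For l_f = 2: m_f ∈ {m_i−1, m_i, m_i+1} ∩ [−2, 2] = {1, 2} → 2 states.
Total: 2.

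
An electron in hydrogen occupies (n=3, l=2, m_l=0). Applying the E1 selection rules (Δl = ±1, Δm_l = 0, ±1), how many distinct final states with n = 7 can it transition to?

E1 requires Δl = ±1, so l_f ∈ {1, 3}; with 0 ≤ l_f ≤ n_f−1 = 6, the allowed l_f values are {1, 3}.
For l_f = 1: m_f ∈ {m_i−1, m_i, m_i+1} ∩ [−1, 1] = {-1, 0, 1} → 3 states.
For l_f = 3: m_f ∈ {m_i−1, m_i, m_i+1} ∩ [−3, 3] = {-1, 0, 1} → 3 states.
Total: 6.

6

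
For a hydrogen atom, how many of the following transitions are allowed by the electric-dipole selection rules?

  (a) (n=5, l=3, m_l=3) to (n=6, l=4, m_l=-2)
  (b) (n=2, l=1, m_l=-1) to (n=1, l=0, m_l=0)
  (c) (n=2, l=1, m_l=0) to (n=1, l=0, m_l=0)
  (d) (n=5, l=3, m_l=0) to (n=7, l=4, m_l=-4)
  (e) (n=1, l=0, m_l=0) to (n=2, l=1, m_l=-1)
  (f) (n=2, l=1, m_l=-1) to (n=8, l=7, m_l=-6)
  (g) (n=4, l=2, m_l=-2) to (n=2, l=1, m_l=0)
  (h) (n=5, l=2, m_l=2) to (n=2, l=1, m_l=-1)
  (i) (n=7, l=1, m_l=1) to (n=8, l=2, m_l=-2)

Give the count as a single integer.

3

(a) forbidden — Δm_l = -5 (E1 requires Δm_l = 0, ±1)
(b) allowed
(c) allowed
(d) forbidden — Δm_l = -4 (E1 requires Δm_l = 0, ±1)
(e) allowed
(f) forbidden — Δl = +6 (E1 requires Δl = ±1); Δm_l = -5 (E1 requires Δm_l = 0, ±1)
(g) forbidden — Δm_l = +2 (E1 requires Δm_l = 0, ±1)
(h) forbidden — Δm_l = -3 (E1 requires Δm_l = 0, ±1)
(i) forbidden — Δm_l = -3 (E1 requires Δm_l = 0, ±1)
Total allowed: 3 of 9.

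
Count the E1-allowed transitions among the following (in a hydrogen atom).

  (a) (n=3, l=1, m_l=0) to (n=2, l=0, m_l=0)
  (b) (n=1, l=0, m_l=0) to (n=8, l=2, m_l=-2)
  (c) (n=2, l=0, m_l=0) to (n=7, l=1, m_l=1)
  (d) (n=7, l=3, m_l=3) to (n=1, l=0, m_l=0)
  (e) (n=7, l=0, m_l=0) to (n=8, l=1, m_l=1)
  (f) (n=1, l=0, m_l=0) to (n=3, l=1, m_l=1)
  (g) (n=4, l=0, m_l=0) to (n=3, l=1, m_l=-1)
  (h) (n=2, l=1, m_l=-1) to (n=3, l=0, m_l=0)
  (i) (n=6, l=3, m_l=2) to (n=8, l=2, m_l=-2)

6

(a) allowed
(b) forbidden — Δl = +2 (E1 requires Δl = ±1); Δm_l = -2 (E1 requires Δm_l = 0, ±1)
(c) allowed
(d) forbidden — Δl = -3 (E1 requires Δl = ±1); Δm_l = -3 (E1 requires Δm_l = 0, ±1)
(e) allowed
(f) allowed
(g) allowed
(h) allowed
(i) forbidden — Δm_l = -4 (E1 requires Δm_l = 0, ±1)
Total allowed: 6 of 9.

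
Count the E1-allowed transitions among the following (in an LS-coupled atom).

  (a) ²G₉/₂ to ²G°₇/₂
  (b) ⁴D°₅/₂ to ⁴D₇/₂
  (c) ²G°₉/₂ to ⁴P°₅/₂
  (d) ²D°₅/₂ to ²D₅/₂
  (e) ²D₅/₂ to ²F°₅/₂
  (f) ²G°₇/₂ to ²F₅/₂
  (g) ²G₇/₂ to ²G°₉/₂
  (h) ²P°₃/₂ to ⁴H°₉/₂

6

(a) allowed
(b) allowed
(c) forbidden (parity, ΔS, ΔL, ΔJ fail)
(d) allowed
(e) allowed
(f) allowed
(g) allowed
(h) forbidden (parity, ΔS, ΔL, ΔJ fail)
Total allowed: 6 of 8.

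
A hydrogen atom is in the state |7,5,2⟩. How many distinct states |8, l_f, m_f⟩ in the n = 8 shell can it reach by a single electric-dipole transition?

6

E1 requires Δl = ±1, so l_f ∈ {4, 6}; with 0 ≤ l_f ≤ n_f−1 = 7, the allowed l_f values are {4, 6}.
For l_f = 4: m_f ∈ {m_i−1, m_i, m_i+1} ∩ [−4, 4] = {1, 2, 3} → 3 states.
For l_f = 6: m_f ∈ {m_i−1, m_i, m_i+1} ∩ [−6, 6] = {1, 2, 3} → 3 states.
Total: 6.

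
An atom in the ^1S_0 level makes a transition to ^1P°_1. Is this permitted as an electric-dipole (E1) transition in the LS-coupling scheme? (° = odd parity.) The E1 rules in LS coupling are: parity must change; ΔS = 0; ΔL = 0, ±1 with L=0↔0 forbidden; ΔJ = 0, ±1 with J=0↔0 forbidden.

allowed

Initial level: S=0, L=0, J=0, parity even. Final level: S=0, L=1, J=1, parity odd.
Parity must change: even → odd — passes.
ΔS = 0: S: 0 → 0 — passes.
ΔL = 0, ±1 (not L=0↔0): L: 0 → 1, ΔL = +1 — passes.
ΔJ = 0, ±1 (not J=0↔0): J: 0 → 1, ΔJ = +1 — passes.
All four E1 rules are satisfied.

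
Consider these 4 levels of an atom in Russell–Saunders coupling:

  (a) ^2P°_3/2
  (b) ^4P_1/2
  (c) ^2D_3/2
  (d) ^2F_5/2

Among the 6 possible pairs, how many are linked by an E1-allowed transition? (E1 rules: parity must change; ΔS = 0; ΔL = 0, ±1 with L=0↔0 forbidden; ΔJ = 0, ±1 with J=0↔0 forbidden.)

1

(a)–(b): forbidden (ΔS).
(a)–(c): allowed.
(a)–(d): forbidden (ΔL).
(b)–(c): forbidden (parity, ΔS).
(b)–(d): forbidden (parity, ΔS, ΔL, ΔJ).
(c)–(d): forbidden (parity).
Allowed pairs: 1 of 6.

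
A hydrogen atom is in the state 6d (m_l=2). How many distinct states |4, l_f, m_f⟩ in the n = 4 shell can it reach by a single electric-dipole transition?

E1 requires Δl = ±1, so l_f ∈ {1, 3}; with 0 ≤ l_f ≤ n_f−1 = 3, the allowed l_f values are {1, 3}.
For l_f = 1: m_f ∈ {m_i−1, m_i, m_i+1} ∩ [−1, 1] = {1} → 1 state.
For l_f = 3: m_f ∈ {m_i−1, m_i, m_i+1} ∩ [−3, 3] = {1, 2, 3} → 3 states.
Total: 4.

4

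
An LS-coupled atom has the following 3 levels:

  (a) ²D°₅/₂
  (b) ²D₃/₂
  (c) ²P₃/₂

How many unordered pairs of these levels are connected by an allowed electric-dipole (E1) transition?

2

(a)–(b): allowed.
(a)–(c): allowed.
(b)–(c): forbidden (parity).
Allowed pairs: 2 of 3.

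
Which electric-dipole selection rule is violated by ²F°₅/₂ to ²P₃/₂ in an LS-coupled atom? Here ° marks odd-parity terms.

Initial level: S=1/2, L=3, J=5/2, parity odd. Final level: S=1/2, L=1, J=3/2, parity even.
Parity must change: odd → even — ok.
ΔS = 0: S: 1/2 → 1/2 — ok.
ΔL = 0, ±1 (not L=0↔0): L: 3 → 1, ΔL = -2 — fails.
ΔJ = 0, ±1 (not J=0↔0): J: 5/2 → 3/2, ΔJ = -1 — ok.

the ΔL = 0, ±1 rule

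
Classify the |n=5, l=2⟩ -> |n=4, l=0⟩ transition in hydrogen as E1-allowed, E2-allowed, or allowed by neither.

Δl = 0 − 2 = -2; l_i + l_f = 2.
E1 (Δl = ±1): not satisfied.
E2 (Δl = 0,±2, l_i+l_f ≥ 2): satisfied.

E2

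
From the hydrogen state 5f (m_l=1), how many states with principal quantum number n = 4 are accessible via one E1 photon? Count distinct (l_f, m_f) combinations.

3

E1 requires Δl = ±1, so l_f ∈ {2, 4}; with 0 ≤ l_f ≤ n_f−1 = 3, the allowed l_f values are {2}.
For l_f = 2: m_f ∈ {m_i−1, m_i, m_i+1} ∩ [−2, 2] = {0, 1, 2} → 3 states.
Total: 3.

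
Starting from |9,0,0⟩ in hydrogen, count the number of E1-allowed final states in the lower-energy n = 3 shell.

E1 requires Δl = ±1, so l_f ∈ {-1, 1}; with 0 ≤ l_f ≤ n_f−1 = 2, the allowed l_f values are {1}.
For l_f = 1: m_f ∈ {m_i−1, m_i, m_i+1} ∩ [−1, 1] = {-1, 0, 1} → 3 states.
Total: 3.

3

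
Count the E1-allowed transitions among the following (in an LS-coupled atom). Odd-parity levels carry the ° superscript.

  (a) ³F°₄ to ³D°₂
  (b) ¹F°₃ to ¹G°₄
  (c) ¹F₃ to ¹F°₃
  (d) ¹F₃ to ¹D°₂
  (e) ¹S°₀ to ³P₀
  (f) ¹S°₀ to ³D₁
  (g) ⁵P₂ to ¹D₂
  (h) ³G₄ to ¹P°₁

(a) forbidden (parity, ΔJ fail)
(b) forbidden (parity fails)
(c) allowed
(d) allowed
(e) forbidden (ΔS, ΔJ fail)
(f) forbidden (ΔS, ΔL fail)
(g) forbidden (parity, ΔS fail)
(h) forbidden (ΔS, ΔL, ΔJ fail)
Total allowed: 2 of 8.

2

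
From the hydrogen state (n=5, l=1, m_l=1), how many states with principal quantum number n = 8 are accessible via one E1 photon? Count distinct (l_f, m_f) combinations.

4

E1 requires Δl = ±1, so l_f ∈ {0, 2}; with 0 ≤ l_f ≤ n_f−1 = 7, the allowed l_f values are {0, 2}.
For l_f = 0: m_f ∈ {m_i−1, m_i, m_i+1} ∩ [−0, 0] = {0} → 1 state.
For l_f = 2: m_f ∈ {m_i−1, m_i, m_i+1} ∩ [−2, 2] = {0, 1, 2} → 3 states.
Total: 4.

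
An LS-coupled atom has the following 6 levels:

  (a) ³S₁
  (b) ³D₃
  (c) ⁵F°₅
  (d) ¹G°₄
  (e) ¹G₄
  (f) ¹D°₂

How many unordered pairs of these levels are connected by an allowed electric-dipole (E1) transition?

1

(a)–(b): forbidden (parity, ΔL, ΔJ).
(a)–(c): forbidden (ΔS, ΔL, ΔJ).
(a)–(d): forbidden (ΔS, ΔL, ΔJ).
(a)–(e): forbidden (parity, ΔS, ΔL, ΔJ).
(a)–(f): forbidden (ΔS, ΔL).
(b)–(c): forbidden (ΔS, ΔJ).
(b)–(d): forbidden (ΔS, ΔL).
(b)–(e): forbidden (parity, ΔS, ΔL).
(b)–(f): forbidden (ΔS).
(c)–(d): forbidden (parity, ΔS).
(c)–(e): forbidden (ΔS).
(c)–(f): forbidden (parity, ΔS, ΔJ).
(d)–(e): allowed.
(d)–(f): forbidden (parity, ΔL, ΔJ).
(e)–(f): forbidden (ΔL, ΔJ).
Allowed pairs: 1 of 15.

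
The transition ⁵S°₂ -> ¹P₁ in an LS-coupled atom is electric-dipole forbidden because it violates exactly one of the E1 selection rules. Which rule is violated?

the ΔS = 0 rule

ΔL = 0, ±1 (not L=0↔0): L: 0 → 1, ΔL = +1 — ok.
ΔS = 0: S: 2 → 0 — fails.
Parity must change: odd → even — ok.
ΔJ = 0, ±1 (not J=0↔0): J: 2 → 1, ΔJ = -1 — ok.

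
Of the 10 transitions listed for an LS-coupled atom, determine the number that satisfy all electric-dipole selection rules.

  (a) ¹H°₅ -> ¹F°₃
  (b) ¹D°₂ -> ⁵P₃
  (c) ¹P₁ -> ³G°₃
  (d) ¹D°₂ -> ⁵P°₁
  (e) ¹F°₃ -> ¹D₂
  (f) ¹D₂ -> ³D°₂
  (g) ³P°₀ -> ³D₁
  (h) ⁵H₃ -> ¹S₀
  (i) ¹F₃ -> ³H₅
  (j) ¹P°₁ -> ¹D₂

3

(a) forbidden (parity, ΔL, ΔJ fail)
(b) forbidden (ΔS fails)
(c) forbidden (ΔS, ΔL, ΔJ fail)
(d) forbidden (parity, ΔS fail)
(e) allowed
(f) forbidden (ΔS fails)
(g) allowed
(h) forbidden (parity, ΔS, ΔL, ΔJ fail)
(i) forbidden (parity, ΔS, ΔL, ΔJ fail)
(j) allowed
Total allowed: 3 of 10.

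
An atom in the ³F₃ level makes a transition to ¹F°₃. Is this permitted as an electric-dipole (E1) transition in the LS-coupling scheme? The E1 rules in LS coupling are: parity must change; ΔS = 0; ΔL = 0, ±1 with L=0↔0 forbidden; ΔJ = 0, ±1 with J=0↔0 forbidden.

forbidden

Parity must change: even → odd — ok.
ΔS = 0: S: 1 → 0 — fails.
ΔL = 0, ±1 (not L=0↔0): L: 3 → 3, ΔL = +0 — ok.
ΔJ = 0, ±1 (not J=0↔0): J: 3 → 3, ΔJ = +0 — ok.
Rule(s) violated: ΔS.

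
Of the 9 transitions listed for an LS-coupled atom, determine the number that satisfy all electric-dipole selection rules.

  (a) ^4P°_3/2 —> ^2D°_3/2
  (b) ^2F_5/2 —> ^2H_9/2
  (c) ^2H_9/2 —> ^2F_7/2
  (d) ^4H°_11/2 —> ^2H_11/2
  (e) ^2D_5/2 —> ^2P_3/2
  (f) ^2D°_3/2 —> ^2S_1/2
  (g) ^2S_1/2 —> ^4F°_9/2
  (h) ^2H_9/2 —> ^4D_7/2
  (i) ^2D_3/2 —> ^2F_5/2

(a) forbidden (parity, ΔS fail)
(b) forbidden (parity, ΔL, ΔJ fail)
(c) forbidden (parity, ΔL fail)
(d) forbidden (ΔS fails)
(e) forbidden (parity fails)
(f) forbidden (ΔL fails)
(g) forbidden (ΔS, ΔL, ΔJ fail)
(h) forbidden (parity, ΔS, ΔL fail)
(i) forbidden (parity fails)
Total allowed: 0 of 9.

0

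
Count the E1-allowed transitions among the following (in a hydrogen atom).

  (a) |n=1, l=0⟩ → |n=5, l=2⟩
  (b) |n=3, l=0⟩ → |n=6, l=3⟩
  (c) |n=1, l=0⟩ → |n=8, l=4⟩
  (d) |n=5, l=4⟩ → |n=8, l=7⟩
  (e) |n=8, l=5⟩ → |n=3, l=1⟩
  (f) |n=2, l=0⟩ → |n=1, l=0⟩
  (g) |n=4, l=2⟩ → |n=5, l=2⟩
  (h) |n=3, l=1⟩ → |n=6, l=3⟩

(a) forbidden — Δl = +2 (E1 requires Δl = ±1)
(b) forbidden — Δl = +3 (E1 requires Δl = ±1)
(c) forbidden — Δl = +4 (E1 requires Δl = ±1)
(d) forbidden — Δl = +3 (E1 requires Δl = ±1)
(e) forbidden — Δl = -4 (E1 requires Δl = ±1)
(f) forbidden — Δl = +0 (E1 requires Δl = ±1)
(g) forbidden — Δl = +0 (E1 requires Δl = ±1)
(h) forbidden — Δl = +2 (E1 requires Δl = ±1)
Total allowed: 0 of 8.

0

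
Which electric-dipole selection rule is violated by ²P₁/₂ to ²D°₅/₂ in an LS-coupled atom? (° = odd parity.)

the ΔJ = 0, ±1 rule

Reading off the term symbols: S 1/2→1/2, L 1→2, J 1/2→5/2, parity even→odd.
Parity must change: even → odd — satisfied.
ΔS = 0: S: 1/2 → 1/2 — satisfied.
ΔL = 0, ±1 (not L=0↔0): L: 1 → 2, ΔL = +1 — satisfied.
ΔJ = 0, ±1 (not J=0↔0): J: 1/2 → 5/2, ΔJ = +2 — violated.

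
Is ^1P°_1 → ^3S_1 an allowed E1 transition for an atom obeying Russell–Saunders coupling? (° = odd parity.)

Parity must change: odd → even — ✓.
ΔS = 0: S: 0 → 1 — ✗.
ΔL = 0, ±1 (not L=0↔0): L: 1 → 0, ΔL = -1 — ✓.
ΔJ = 0, ±1 (not J=0↔0): J: 1 → 1, ΔJ = +0 — ✓.
Rule(s) violated: ΔS.

forbidden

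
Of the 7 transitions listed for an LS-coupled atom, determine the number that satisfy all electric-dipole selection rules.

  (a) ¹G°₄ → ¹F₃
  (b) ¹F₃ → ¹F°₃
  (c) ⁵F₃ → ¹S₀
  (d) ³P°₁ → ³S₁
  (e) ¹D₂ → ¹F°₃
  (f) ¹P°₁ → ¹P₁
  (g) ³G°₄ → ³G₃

(a) allowed
(b) allowed
(c) forbidden (parity, ΔS, ΔL, ΔJ fail)
(d) allowed
(e) allowed
(f) allowed
(g) allowed
Total allowed: 6 of 7.

6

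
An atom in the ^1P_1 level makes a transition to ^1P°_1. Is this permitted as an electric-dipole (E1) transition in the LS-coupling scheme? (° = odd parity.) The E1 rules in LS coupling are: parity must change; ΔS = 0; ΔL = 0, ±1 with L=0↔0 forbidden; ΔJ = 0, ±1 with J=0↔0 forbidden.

ΔJ = 0, ±1 (not J=0↔0): J: 1 → 1, ΔJ = +0 — ✓.
Parity must change: even → odd — ✓.
ΔS = 0: S: 0 → 0 — ✓.
ΔL = 0, ±1 (not L=0↔0): L: 1 → 1, ΔL = +0 — ✓.
All four E1 rules are satisfied.

allowed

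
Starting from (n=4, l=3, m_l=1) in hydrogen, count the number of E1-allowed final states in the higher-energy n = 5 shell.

6

E1 requires Δl = ±1, so l_f ∈ {2, 4}; with 0 ≤ l_f ≤ n_f−1 = 4, the allowed l_f values are {2, 4}.
For l_f = 2: m_f ∈ {m_i−1, m_i, m_i+1} ∩ [−2, 2] = {0, 1, 2} → 3 states.
For l_f = 4: m_f ∈ {m_i−1, m_i, m_i+1} ∩ [−4, 4] = {0, 1, 2} → 3 states.
Total: 6.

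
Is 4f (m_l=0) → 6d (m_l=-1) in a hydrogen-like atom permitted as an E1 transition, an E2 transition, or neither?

E1

Δl = 2 − 3 = -1; l_i + l_f = 5.
Δm_l = -1.
E1 (Δl = ±1, |Δm_l| ≤ 1): satisfied.
E2 (Δl = 0,±2, l_i+l_f ≥ 2, |Δm_l| ≤ 2): not satisfied.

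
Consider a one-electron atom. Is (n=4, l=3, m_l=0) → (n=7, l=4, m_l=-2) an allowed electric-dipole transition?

l: 3 → 4 (Δl = +1). Δl = ±1 ✓.
m_l: 0 → -2 (Δm_l = -2). |Δm_l| ≤ 1 ✗.
The transition is electric-dipole forbidden.

forbidden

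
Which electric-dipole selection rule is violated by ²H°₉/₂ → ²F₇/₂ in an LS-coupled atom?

the ΔL = 0, ±1 rule

Initial level: S=1/2, L=5, J=9/2, parity odd. Final level: S=1/2, L=3, J=7/2, parity even.
Parity must change: odd → even — ✓.
ΔS = 0: S: 1/2 → 1/2 — ✓.
ΔL = 0, ±1 (not L=0↔0): L: 5 → 3, ΔL = -2 — ✗.
ΔJ = 0, ±1 (not J=0↔0): J: 9/2 → 7/2, ΔJ = -1 — ✓.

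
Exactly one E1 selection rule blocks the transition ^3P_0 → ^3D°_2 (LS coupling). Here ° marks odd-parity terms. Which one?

the ΔJ = 0, ±1 rule

Initial level: S=1, L=1, J=0, parity even. Final level: S=1, L=2, J=2, parity odd.
Parity must change: even → odd — ✓.
ΔS = 0: S: 1 → 1 — ✓.
ΔL = 0, ±1 (not L=0↔0): L: 1 → 2, ΔL = +1 — ✓.
ΔJ = 0, ±1 (not J=0↔0): J: 0 → 2, ΔJ = +2 — ✗.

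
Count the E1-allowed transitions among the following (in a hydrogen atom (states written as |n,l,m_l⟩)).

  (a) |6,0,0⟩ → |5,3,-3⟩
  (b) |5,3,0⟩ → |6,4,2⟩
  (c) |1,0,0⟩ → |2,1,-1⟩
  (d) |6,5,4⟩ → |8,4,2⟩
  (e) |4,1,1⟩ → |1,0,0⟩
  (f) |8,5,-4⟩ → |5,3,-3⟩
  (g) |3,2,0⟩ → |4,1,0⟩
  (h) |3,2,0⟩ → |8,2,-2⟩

3

(a) forbidden — Δl = +3 (E1 requires Δl = ±1); Δm_l = -3 (E1 requires Δm_l = 0, ±1)
(b) forbidden — Δm_l = +2 (E1 requires Δm_l = 0, ±1)
(c) allowed
(d) forbidden — Δm_l = -2 (E1 requires Δm_l = 0, ±1)
(e) allowed
(f) forbidden — Δl = -2 (E1 requires Δl = ±1)
(g) allowed
(h) forbidden — Δl = +0 (E1 requires Δl = ±1); Δm_l = -2 (E1 requires Δm_l = 0, ±1)
Total allowed: 3 of 8.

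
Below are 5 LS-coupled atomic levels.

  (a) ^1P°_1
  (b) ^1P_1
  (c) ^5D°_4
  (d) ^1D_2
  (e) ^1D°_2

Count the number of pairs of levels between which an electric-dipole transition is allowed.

4

(a)–(b): allowed.
(a)–(c): forbidden (parity, ΔS, ΔJ).
(a)–(d): allowed.
(a)–(e): forbidden (parity).
(b)–(c): forbidden (ΔS, ΔJ).
(b)–(d): forbidden (parity).
(b)–(e): allowed.
(c)–(d): forbidden (ΔS, ΔJ).
(c)–(e): forbidden (parity, ΔS, ΔJ).
(d)–(e): allowed.
Allowed pairs: 4 of 10.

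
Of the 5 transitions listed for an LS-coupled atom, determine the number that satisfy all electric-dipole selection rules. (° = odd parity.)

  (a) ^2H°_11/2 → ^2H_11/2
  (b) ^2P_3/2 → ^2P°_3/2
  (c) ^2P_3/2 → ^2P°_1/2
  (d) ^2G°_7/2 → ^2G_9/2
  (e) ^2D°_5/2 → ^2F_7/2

5

(a) allowed
(b) allowed
(c) allowed
(d) allowed
(e) allowed
Total allowed: 5 of 5.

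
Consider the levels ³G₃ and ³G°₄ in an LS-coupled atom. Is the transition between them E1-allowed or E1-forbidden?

Initial level: S=1, L=4, J=3, parity even. Final level: S=1, L=4, J=4, parity odd.
ΔL = 0, ±1 (not L=0↔0): L: 4 → 4, ΔL = +0 — satisfied.
Parity must change: even → odd — satisfied.
ΔS = 0: S: 1 → 1 — satisfied.
ΔJ = 0, ±1 (not J=0↔0): J: 3 → 4, ΔJ = +1 — satisfied.
All four E1 rules are satisfied.

allowed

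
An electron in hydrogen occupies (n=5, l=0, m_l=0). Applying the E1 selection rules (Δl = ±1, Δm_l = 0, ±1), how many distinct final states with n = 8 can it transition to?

3

E1 requires Δl = ±1, so l_f ∈ {-1, 1}; with 0 ≤ l_f ≤ n_f−1 = 7, the allowed l_f values are {1}.
For l_f = 1: m_f ∈ {m_i−1, m_i, m_i+1} ∩ [−1, 1] = {-1, 0, 1} → 3 states.
Total: 3.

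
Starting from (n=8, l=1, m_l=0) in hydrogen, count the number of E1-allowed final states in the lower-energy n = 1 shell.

1

E1 requires Δl = ±1, so l_f ∈ {0, 2}; with 0 ≤ l_f ≤ n_f−1 = 0, the allowed l_f values are {0}.
For l_f = 0: m_f ∈ {m_i−1, m_i, m_i+1} ∩ [−0, 0] = {0} → 1 state.
Total: 1.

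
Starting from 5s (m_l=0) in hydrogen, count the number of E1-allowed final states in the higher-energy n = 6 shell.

E1 requires Δl = ±1, so l_f ∈ {-1, 1}; with 0 ≤ l_f ≤ n_f−1 = 5, the allowed l_f values are {1}.
For l_f = 1: m_f ∈ {m_i−1, m_i, m_i+1} ∩ [−1, 1] = {-1, 0, 1} → 3 states.
Total: 3.

3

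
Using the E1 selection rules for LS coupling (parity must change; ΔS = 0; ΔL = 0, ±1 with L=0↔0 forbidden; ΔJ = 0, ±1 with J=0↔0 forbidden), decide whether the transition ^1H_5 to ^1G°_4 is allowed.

allowed

Initial level: S=0, L=5, J=5, parity even. Final level: S=0, L=4, J=4, parity odd.
Parity must change: even → odd — passes.
ΔL = 0, ±1 (not L=0↔0): L: 5 → 4, ΔL = -1 — passes.
ΔS = 0: S: 0 → 0 — passes.
ΔJ = 0, ±1 (not J=0↔0): J: 5 → 4, ΔJ = -1 — passes.
All four E1 rules are satisfied.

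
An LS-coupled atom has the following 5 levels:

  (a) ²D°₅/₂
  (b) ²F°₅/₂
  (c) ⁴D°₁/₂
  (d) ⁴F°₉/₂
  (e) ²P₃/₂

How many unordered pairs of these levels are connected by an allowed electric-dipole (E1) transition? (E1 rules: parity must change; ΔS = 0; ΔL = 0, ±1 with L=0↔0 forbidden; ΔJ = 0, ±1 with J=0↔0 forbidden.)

1

(a)–(b): forbidden (parity).
(a)–(c): forbidden (parity, ΔS, ΔJ).
(a)–(d): forbidden (parity, ΔS, ΔJ).
(a)–(e): allowed.
(b)–(c): forbidden (parity, ΔS, ΔJ).
(b)–(d): forbidden (parity, ΔS, ΔJ).
(b)–(e): forbidden (ΔL).
(c)–(d): forbidden (parity, ΔJ).
(c)–(e): forbidden (ΔS).
(d)–(e): forbidden (ΔS, ΔL, ΔJ).
Allowed pairs: 1 of 10.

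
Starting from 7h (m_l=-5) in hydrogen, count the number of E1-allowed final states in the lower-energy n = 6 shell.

E1 requires Δl = ±1, so l_f ∈ {4, 6}; with 0 ≤ l_f ≤ n_f−1 = 5, the allowed l_f values are {4}.
For l_f = 4: m_f ∈ {m_i−1, m_i, m_i+1} ∩ [−4, 4] = {-4} → 1 state.
Total: 1.

1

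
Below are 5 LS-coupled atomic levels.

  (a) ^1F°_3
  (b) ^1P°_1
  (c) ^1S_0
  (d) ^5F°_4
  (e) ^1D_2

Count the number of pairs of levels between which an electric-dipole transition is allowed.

(a)–(b): forbidden (parity, ΔL, ΔJ).
(a)–(c): forbidden (ΔL, ΔJ).
(a)–(d): forbidden (parity, ΔS).
(a)–(e): allowed.
(b)–(c): allowed.
(b)–(d): forbidden (parity, ΔS, ΔL, ΔJ).
(b)–(e): allowed.
(c)–(d): forbidden (ΔS, ΔL, ΔJ).
(c)–(e): forbidden (parity, ΔL, ΔJ).
(d)–(e): forbidden (ΔS, ΔJ).
Allowed pairs: 3 of 10.

3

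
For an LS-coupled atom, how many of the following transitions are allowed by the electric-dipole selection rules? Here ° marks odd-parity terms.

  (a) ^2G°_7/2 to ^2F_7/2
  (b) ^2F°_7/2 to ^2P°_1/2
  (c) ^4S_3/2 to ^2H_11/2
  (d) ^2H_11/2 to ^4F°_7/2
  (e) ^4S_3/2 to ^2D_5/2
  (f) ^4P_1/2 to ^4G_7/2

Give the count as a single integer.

1

(a) allowed
(b) forbidden (parity, ΔL, ΔJ fail)
(c) forbidden (parity, ΔS, ΔL, ΔJ fail)
(d) forbidden (ΔS, ΔL, ΔJ fail)
(e) forbidden (parity, ΔS, ΔL fail)
(f) forbidden (parity, ΔL, ΔJ fail)
Total allowed: 1 of 6.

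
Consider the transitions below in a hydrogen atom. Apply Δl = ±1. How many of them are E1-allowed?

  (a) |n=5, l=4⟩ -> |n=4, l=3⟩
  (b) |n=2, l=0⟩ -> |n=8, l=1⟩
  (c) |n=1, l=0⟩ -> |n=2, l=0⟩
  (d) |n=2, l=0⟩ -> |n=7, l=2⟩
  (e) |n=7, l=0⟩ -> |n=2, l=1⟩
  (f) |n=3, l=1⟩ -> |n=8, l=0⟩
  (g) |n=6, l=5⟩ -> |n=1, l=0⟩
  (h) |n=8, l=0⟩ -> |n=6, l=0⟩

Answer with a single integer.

4

(a) allowed
(b) allowed
(c) forbidden — Δl = +0 (E1 requires Δl = ±1)
(d) forbidden — Δl = +2 (E1 requires Δl = ±1)
(e) allowed
(f) allowed
(g) forbidden — Δl = -5 (E1 requires Δl = ±1)
(h) forbidden — Δl = +0 (E1 requires Δl = ±1)
Total allowed: 4 of 8.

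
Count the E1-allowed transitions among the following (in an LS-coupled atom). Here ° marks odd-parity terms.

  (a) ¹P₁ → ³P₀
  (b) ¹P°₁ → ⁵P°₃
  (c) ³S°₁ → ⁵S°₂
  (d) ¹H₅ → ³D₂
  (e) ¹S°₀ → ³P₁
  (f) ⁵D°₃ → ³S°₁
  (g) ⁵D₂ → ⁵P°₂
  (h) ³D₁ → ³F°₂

(a) forbidden (parity, ΔS fail)
(b) forbidden (parity, ΔS, ΔJ fail)
(c) forbidden (parity, ΔS, ΔL fail)
(d) forbidden (parity, ΔS, ΔL, ΔJ fail)
(e) forbidden (ΔS fails)
(f) forbidden (parity, ΔS, ΔL, ΔJ fail)
(g) allowed
(h) allowed
Total allowed: 2 of 8.

2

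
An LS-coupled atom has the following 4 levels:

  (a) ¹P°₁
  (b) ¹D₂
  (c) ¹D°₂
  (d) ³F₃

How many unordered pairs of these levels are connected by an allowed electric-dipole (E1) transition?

(a)–(b): allowed.
(a)–(c): forbidden (parity).
(a)–(d): forbidden (ΔS, ΔL, ΔJ).
(b)–(c): allowed.
(b)–(d): forbidden (parity, ΔS).
(c)–(d): forbidden (ΔS).
Allowed pairs: 2 of 6.

2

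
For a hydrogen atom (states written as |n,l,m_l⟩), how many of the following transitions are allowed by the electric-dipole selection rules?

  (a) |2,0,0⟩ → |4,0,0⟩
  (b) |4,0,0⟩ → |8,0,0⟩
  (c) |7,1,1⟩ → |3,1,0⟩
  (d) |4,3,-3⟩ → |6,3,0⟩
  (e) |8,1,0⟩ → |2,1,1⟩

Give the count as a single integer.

0

(a) forbidden — Δl = +0 (E1 requires Δl = ±1)
(b) forbidden — Δl = +0 (E1 requires Δl = ±1)
(c) forbidden — Δl = +0 (E1 requires Δl = ±1)
(d) forbidden — Δl = +0 (E1 requires Δl = ±1); Δm_l = +3 (E1 requires Δm_l = 0, ±1)
(e) forbidden — Δl = +0 (E1 requires Δl = ±1)
Total allowed: 0 of 5.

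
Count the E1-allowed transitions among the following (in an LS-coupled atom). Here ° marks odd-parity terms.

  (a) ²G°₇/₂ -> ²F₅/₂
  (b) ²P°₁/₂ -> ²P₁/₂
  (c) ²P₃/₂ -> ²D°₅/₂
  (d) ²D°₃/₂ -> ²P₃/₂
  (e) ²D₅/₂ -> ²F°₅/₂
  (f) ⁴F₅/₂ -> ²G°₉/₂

5

(a) allowed
(b) allowed
(c) allowed
(d) allowed
(e) allowed
(f) forbidden (ΔS, ΔJ fail)
Total allowed: 5 of 6.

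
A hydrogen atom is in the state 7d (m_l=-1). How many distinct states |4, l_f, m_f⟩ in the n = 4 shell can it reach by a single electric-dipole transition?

E1 requires Δl = ±1, so l_f ∈ {1, 3}; with 0 ≤ l_f ≤ n_f−1 = 3, the allowed l_f values are {1, 3}.
For l_f = 1: m_f ∈ {m_i−1, m_i, m_i+1} ∩ [−1, 1] = {-1, 0} → 2 states.
For l_f = 3: m_f ∈ {m_i−1, m_i, m_i+1} ∩ [−3, 3] = {-2, -1, 0} → 3 states.
Total: 5.

5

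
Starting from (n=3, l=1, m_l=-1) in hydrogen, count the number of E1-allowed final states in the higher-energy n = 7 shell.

4

E1 requires Δl = ±1, so l_f ∈ {0, 2}; with 0 ≤ l_f ≤ n_f−1 = 6, the allowed l_f values are {0, 2}.
For l_f = 0: m_f ∈ {m_i−1, m_i, m_i+1} ∩ [−0, 0] = {0} → 1 state.
For l_f = 2: m_f ∈ {m_i−1, m_i, m_i+1} ∩ [−2, 2] = {-2, -1, 0} → 3 states.
Total: 4.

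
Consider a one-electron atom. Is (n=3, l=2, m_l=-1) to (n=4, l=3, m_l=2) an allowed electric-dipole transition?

Initial l = 2, final l = 3, so Δl = +1. E1 requires Δl = ±1: satisfied.
m_l: -1 → 2 (Δm_l = +3). |Δm_l| ≤ 1 violated.
The transition is electric-dipole forbidden.

forbidden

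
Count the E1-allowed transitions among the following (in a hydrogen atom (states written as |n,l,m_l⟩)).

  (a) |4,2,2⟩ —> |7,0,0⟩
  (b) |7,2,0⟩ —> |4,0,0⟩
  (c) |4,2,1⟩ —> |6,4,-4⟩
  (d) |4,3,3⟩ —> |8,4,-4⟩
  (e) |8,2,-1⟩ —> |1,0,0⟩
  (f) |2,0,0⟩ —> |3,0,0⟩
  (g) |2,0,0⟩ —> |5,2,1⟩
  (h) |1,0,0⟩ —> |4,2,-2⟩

0

(a) forbidden — Δl = -2 (E1 requires Δl = ±1); Δm_l = -2 (E1 requires Δm_l = 0, ±1)
(b) forbidden — Δl = -2 (E1 requires Δl = ±1)
(c) forbidden — Δl = +2 (E1 requires Δl = ±1); Δm_l = -5 (E1 requires Δm_l = 0, ±1)
(d) forbidden — Δm_l = -7 (E1 requires Δm_l = 0, ±1)
(e) forbidden — Δl = -2 (E1 requires Δl = ±1)
(f) forbidden — Δl = +0 (E1 requires Δl = ±1)
(g) forbidden — Δl = +2 (E1 requires Δl = ±1)
(h) forbidden — Δl = +2 (E1 requires Δl = ±1); Δm_l = -2 (E1 requires Δm_l = 0, ±1)
Total allowed: 0 of 8.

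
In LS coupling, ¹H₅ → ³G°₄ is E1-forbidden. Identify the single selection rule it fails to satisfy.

the ΔS = 0 rule

Initial level: S=0, L=5, J=5, parity even. Final level: S=1, L=4, J=4, parity odd.
ΔL = 0, ±1 (not L=0↔0): L: 5 → 4, ΔL = -1 — ok.
ΔJ = 0, ±1 (not J=0↔0): J: 5 → 4, ΔJ = -1 — ok.
ΔS = 0: S: 0 → 1 — fails.
Parity must change: even → odd — ok.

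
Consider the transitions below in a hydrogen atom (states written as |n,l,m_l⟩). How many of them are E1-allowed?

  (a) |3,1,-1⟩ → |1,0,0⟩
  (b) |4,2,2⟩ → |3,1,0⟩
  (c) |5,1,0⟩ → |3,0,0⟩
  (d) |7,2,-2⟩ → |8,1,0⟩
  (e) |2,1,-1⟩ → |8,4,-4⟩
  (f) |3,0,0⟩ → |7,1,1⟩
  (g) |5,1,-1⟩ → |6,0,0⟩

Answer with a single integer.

(a) allowed
(b) forbidden — Δm_l = -2 (E1 requires Δm_l = 0, ±1)
(c) allowed
(d) forbidden — Δm_l = +2 (E1 requires Δm_l = 0, ±1)
(e) forbidden — Δl = +3 (E1 requires Δl = ±1); Δm_l = -3 (E1 requires Δm_l = 0, ±1)
(f) allowed
(g) allowed
Total allowed: 4 of 7.

4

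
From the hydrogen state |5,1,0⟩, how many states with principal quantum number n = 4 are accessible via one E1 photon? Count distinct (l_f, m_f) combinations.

4

E1 requires Δl = ±1, so l_f ∈ {0, 2}; with 0 ≤ l_f ≤ n_f−1 = 3, the allowed l_f values are {0, 2}.
For l_f = 0: m_f ∈ {m_i−1, m_i, m_i+1} ∩ [−0, 0] = {0} → 1 state.
For l_f = 2: m_f ∈ {m_i−1, m_i, m_i+1} ∩ [−2, 2] = {-1, 0, 1} → 3 states.
Total: 4.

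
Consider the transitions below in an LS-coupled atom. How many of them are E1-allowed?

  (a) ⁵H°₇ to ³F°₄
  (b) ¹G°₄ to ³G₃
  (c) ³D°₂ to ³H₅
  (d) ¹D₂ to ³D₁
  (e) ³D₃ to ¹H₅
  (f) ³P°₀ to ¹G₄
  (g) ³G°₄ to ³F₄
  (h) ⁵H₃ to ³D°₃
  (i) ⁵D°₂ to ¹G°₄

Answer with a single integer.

(a) forbidden (parity, ΔS, ΔL, ΔJ fail)
(b) forbidden (ΔS fails)
(c) forbidden (ΔL, ΔJ fail)
(d) forbidden (parity, ΔS fail)
(e) forbidden (parity, ΔS, ΔL, ΔJ fail)
(f) forbidden (ΔS, ΔL, ΔJ fail)
(g) allowed
(h) forbidden (ΔS, ΔL fail)
(i) forbidden (parity, ΔS, ΔL, ΔJ fail)
Total allowed: 1 of 9.

1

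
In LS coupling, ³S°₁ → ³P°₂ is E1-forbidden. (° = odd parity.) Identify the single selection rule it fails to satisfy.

parity

Reading off the term symbols: S 1→1, L 0→1, J 1→2, parity odd→odd.
ΔL = 0, ±1 (not L=0↔0): L: 0 → 1, ΔL = +1 — passes.
ΔJ = 0, ±1 (not J=0↔0): J: 1 → 2, ΔJ = +1 — passes.
ΔS = 0: S: 1 → 1 — passes.
Parity must change: odd → odd — fails.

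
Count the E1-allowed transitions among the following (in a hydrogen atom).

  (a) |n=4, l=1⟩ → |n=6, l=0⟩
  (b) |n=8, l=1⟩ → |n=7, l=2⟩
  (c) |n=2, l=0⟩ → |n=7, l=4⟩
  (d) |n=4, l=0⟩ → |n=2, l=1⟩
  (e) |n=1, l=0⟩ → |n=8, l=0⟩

(a) allowed
(b) allowed
(c) forbidden — Δl = +4 (E1 requires Δl = ±1)
(d) allowed
(e) forbidden — Δl = +0 (E1 requires Δl = ±1)
Total allowed: 3 of 5.

3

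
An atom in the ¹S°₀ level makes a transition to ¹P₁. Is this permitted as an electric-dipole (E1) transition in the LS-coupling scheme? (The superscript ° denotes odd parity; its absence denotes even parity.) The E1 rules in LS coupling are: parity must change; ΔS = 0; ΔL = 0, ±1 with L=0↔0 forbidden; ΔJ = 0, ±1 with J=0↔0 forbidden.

Reading off the term symbols: S 0→0, L 0→1, J 0→1, parity odd→even.
Parity must change: odd → even — passes.
ΔS = 0: S: 0 → 0 — passes.
ΔL = 0, ±1 (not L=0↔0): L: 0 → 1, ΔL = +1 — passes.
ΔJ = 0, ±1 (not J=0↔0): J: 0 → 1, ΔJ = +1 — passes.
All four E1 rules are satisfied.

allowed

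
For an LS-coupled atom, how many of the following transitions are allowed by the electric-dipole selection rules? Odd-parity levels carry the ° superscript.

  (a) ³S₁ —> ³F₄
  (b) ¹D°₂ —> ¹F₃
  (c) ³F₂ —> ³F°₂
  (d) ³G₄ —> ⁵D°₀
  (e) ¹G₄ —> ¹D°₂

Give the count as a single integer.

2

(a) forbidden (parity, ΔL, ΔJ fail)
(b) allowed
(c) allowed
(d) forbidden (ΔS, ΔL, ΔJ fail)
(e) forbidden (ΔL, ΔJ fail)
Total allowed: 2 of 5.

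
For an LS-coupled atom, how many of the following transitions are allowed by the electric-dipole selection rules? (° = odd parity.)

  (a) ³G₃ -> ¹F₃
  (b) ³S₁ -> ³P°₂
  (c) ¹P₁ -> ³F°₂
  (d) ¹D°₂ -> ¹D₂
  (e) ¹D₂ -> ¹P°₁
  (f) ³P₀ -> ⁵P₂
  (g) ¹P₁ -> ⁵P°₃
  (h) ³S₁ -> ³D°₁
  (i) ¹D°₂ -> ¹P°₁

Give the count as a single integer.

3

(a) forbidden (parity, ΔS fail)
(b) allowed
(c) forbidden (ΔS, ΔL fail)
(d) allowed
(e) allowed
(f) forbidden (parity, ΔS, ΔJ fail)
(g) forbidden (ΔS, ΔJ fail)
(h) forbidden (ΔL fails)
(i) forbidden (parity fails)
Total allowed: 3 of 9.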